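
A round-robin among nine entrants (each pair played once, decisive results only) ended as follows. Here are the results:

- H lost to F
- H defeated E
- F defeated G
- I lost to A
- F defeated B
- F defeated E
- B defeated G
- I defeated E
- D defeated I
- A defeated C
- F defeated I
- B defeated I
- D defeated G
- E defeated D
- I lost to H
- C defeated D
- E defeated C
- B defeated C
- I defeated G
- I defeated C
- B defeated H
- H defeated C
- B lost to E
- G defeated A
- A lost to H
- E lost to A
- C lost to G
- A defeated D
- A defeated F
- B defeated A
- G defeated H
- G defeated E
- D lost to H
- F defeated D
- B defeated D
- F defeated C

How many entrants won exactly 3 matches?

Win totals: A 5, B 6, C 1, D 2, E 3, F 7, G 4, H 5, I 3.
Exactly 3: E, I — 2 entrants.

2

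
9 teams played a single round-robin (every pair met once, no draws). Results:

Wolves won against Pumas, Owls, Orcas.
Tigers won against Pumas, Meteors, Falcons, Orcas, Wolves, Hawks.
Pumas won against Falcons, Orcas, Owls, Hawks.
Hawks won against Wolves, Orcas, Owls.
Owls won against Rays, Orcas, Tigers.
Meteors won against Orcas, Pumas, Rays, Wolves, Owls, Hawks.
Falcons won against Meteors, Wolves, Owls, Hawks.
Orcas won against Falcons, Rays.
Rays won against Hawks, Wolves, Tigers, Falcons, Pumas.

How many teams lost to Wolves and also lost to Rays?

Wolves beat: Owls, Pumas, Orcas.
Rays beat: Wolves, Pumas, Hawks, Falcons, Tigers.
Both beat: Pumas — 1.

1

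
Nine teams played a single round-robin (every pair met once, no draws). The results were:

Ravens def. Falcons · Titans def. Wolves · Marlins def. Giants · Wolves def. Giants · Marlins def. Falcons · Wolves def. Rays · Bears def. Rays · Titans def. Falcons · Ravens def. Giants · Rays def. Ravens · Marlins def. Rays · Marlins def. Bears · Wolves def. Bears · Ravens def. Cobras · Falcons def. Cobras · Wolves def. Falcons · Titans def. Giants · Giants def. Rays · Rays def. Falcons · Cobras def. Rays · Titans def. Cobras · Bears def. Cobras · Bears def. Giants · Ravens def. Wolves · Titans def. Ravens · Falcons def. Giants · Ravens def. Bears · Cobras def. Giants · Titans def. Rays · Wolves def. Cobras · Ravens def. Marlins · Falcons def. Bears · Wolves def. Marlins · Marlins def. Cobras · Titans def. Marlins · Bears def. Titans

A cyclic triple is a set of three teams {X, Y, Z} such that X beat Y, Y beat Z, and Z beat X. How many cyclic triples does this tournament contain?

12

Win totals: Ravens 6, Marlins 5, Falcons 3, Cobras 2, Titans 7, Giants 1, Wolves 6, Bears 4, Rays 2.
A team with w wins dominates both others in C(w,2) triples; summing gives 15 + 10 + 3 + 1 + 21 + 0 + 15 + 6 + 1 = 72 transitive triples.
Total triples C(9,3) = 84, so cyclic triples = 84 − 72 = 12.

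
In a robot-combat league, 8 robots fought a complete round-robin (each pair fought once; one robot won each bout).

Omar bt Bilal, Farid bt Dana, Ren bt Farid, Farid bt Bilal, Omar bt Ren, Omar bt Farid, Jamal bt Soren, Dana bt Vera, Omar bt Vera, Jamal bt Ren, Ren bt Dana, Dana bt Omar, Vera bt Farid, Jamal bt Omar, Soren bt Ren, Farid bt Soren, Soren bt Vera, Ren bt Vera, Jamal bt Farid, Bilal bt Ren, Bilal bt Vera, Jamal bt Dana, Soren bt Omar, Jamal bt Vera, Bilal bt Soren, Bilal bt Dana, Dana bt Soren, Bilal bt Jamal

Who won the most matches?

Win totals: Soren 3, Ren 3, Bilal 5, Vera 1, Omar 4, Dana 3, Farid 3, Jamal 6.
Jamal leads with 6 wins (next highest: 5).

Jamal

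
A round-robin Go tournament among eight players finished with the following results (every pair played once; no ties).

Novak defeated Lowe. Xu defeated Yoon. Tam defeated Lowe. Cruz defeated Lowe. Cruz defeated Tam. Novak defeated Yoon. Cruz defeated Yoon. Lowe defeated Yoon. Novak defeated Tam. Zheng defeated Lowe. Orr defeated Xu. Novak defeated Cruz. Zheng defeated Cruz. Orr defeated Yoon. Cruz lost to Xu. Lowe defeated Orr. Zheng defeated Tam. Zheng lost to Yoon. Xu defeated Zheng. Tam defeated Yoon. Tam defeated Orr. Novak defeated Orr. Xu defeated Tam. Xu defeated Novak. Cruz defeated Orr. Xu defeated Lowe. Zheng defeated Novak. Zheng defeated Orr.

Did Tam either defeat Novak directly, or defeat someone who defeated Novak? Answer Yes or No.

Tam did not beat Novak directly.
Tam beat Orr, Lowe, Yoon, but each of them lost to Novak. No two-step path.

No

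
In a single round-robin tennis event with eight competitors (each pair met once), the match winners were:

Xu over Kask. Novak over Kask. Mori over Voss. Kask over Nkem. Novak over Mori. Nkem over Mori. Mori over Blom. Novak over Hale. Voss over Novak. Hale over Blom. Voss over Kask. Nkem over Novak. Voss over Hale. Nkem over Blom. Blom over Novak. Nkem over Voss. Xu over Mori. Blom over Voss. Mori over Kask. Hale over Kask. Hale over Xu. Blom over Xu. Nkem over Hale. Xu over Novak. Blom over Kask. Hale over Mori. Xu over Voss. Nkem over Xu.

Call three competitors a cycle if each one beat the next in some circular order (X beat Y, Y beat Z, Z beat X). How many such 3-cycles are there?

Win totals: Nkem 6, Mori 3, Hale 4, Xu 4, Voss 3, Blom 4, Novak 3, Kask 1.
A competitor with w wins dominates both others in C(w,2) triples; summing gives 15 + 3 + 6 + 6 + 3 + 6 + 3 + 0 = 42 transitive triples.
Total triples C(8,3) = 56, so cyclic triples = 56 − 42 = 14.

14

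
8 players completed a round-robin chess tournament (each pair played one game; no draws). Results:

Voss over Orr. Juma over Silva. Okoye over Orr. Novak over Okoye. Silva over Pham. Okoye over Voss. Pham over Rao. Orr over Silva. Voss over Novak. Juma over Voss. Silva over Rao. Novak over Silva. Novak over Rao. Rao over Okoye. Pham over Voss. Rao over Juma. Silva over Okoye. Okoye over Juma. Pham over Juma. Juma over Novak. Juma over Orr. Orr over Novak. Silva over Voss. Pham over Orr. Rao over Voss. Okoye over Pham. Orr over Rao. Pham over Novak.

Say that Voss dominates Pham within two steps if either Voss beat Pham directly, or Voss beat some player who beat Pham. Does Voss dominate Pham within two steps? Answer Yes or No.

Voss did not beat Pham directly.
Voss beat Orr, Novak, but each of them lost to Pham. No two-step path.

No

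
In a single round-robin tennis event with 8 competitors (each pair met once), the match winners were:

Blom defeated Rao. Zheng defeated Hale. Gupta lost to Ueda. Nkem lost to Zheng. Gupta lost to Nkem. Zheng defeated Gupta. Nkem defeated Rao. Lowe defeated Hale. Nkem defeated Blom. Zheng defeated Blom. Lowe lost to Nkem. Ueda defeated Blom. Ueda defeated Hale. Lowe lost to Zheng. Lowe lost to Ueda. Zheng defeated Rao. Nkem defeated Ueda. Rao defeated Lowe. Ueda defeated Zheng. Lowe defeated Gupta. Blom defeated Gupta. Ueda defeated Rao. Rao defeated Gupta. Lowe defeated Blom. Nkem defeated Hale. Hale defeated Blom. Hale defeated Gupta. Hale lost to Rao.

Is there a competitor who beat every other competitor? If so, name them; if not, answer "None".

None

Highest win total is Zheng with 6 (out of 7 possible).
Zheng lost to Ueda, so no competitor went undefeated.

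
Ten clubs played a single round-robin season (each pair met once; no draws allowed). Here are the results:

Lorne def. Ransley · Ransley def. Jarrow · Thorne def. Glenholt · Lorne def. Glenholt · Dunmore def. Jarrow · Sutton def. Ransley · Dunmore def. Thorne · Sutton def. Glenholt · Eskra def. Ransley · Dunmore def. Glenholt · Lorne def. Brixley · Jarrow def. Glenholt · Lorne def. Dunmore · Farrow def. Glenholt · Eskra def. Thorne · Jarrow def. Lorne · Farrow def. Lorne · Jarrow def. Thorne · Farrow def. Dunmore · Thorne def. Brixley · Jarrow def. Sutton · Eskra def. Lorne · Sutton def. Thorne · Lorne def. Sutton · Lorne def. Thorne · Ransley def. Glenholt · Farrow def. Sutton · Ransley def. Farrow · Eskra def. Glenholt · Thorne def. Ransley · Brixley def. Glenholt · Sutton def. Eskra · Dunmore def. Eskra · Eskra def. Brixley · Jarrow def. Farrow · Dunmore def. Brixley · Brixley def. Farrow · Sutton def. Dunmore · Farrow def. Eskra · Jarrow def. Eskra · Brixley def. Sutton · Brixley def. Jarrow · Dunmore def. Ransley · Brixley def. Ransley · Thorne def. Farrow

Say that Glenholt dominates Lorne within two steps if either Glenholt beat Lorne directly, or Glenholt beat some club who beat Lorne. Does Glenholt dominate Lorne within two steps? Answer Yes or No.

No

Glenholt did not beat Lorne directly.
Glenholt beat no one, so there is no intermediate club.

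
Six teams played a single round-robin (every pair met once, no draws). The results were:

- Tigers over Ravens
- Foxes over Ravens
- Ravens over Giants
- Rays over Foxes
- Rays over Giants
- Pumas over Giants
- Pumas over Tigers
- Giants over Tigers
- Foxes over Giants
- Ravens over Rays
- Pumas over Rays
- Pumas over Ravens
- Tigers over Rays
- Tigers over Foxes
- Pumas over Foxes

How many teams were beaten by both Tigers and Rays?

Tigers beat: Rays, Ravens, Foxes.
Rays beat: Giants, Foxes.
Both beat: Foxes — 1.

1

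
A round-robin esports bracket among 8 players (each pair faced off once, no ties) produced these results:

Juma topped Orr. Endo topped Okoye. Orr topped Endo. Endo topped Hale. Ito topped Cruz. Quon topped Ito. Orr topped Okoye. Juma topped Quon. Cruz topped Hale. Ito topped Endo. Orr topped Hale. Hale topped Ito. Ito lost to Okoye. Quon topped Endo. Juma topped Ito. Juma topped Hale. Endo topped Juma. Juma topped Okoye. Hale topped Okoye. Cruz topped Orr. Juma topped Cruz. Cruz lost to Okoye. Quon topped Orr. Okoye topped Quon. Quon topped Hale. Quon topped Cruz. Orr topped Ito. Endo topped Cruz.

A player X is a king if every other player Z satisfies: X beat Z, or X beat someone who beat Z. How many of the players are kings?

4

Quon reaches everyone (king).
Juma reaches everyone (king).
Endo reaches everyone (king).
Orr reaches everyone (king).
Okoye cannot reach Juma in two steps.
Hale cannot reach Juma, Orr in two steps.
Cruz cannot reach Quon, Juma in two steps.
Ito cannot reach Quon in two steps.
Kings: Quon, Juma, Endo, Orr — 4.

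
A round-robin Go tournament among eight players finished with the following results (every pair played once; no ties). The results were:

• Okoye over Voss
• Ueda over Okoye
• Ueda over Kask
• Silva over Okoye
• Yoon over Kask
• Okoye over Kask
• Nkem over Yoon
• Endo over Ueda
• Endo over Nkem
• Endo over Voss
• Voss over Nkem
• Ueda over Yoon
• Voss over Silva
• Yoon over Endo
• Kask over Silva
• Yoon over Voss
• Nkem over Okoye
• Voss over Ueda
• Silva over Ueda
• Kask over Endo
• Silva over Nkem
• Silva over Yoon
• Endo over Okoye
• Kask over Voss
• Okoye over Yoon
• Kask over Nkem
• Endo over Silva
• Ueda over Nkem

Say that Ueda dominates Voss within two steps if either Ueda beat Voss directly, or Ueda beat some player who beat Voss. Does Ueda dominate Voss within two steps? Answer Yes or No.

Yes

Ueda did not beat Voss directly.
Ueda beat Kask, Yoon, Okoye, Nkem. Of those, Kask beat Voss.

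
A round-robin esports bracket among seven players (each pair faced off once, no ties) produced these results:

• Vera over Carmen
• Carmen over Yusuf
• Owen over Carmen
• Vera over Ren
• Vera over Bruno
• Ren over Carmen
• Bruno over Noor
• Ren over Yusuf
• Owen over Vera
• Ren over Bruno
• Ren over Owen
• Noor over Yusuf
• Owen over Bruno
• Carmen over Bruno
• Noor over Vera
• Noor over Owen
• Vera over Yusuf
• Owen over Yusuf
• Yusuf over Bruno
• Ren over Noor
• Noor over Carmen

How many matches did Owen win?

4

Owen's results: beat Bruno, Vera, Yusuf, Carmen; lost to Ren, Noor.
That is 4 wins.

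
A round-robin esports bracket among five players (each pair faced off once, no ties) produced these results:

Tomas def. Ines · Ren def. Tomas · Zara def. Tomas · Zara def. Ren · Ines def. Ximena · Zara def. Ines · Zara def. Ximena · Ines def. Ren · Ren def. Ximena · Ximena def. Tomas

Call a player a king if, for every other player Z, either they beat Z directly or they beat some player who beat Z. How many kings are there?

1

Ximena cannot reach Zara, Ren in two steps.
Tomas cannot reach Zara in two steps.
Ines cannot reach Zara in two steps.
Zara reaches everyone (king).
Ren cannot reach Zara in two steps.
Kings: Zara — 1.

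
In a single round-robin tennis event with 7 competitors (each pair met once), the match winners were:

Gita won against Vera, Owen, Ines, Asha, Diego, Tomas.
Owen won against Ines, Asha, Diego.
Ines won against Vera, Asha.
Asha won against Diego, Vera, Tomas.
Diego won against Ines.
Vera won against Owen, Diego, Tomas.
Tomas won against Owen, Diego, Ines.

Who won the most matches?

Gita

Win totals: Owen 3, Tomas 3, Diego 1, Ines 2, Gita 6, Asha 3, Vera 3.
Gita leads with 6 wins (next highest: 3).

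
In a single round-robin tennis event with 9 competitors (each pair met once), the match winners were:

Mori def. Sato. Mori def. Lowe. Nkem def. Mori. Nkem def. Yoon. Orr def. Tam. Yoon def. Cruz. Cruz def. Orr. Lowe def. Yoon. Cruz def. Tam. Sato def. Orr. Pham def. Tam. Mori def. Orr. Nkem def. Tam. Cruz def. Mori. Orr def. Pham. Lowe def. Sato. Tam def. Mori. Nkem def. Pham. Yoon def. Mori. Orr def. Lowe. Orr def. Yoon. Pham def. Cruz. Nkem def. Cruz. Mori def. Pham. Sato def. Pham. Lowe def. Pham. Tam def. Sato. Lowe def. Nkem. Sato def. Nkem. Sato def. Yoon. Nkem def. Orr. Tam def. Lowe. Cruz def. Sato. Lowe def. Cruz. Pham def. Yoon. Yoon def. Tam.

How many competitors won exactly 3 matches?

3

Win totals: Mori 4, Nkem 6, Lowe 5, Cruz 4, Yoon 3, Tam 3, Sato 4, Orr 4, Pham 3.
Exactly 3: Yoon, Tam, Pham — 3 competitors.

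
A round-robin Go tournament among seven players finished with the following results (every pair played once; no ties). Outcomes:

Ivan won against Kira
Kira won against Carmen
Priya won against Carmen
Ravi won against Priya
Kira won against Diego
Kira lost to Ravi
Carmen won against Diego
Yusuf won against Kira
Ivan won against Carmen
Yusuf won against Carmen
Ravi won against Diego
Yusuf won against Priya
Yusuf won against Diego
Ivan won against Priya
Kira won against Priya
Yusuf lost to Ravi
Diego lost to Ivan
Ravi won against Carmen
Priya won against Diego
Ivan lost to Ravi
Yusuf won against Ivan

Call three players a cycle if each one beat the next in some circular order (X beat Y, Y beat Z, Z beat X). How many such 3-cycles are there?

0

Win totals: Ravi 6, Yusuf 5, Kira 3, Ivan 4, Diego 0, Priya 2, Carmen 1.
A player with w wins dominates both others in C(w,2) triples; summing gives 15 + 10 + 3 + 6 + 0 + 1 + 0 = 35 transitive triples.
Total triples C(7,3) = 35, so cyclic triples = 35 − 35 = 0.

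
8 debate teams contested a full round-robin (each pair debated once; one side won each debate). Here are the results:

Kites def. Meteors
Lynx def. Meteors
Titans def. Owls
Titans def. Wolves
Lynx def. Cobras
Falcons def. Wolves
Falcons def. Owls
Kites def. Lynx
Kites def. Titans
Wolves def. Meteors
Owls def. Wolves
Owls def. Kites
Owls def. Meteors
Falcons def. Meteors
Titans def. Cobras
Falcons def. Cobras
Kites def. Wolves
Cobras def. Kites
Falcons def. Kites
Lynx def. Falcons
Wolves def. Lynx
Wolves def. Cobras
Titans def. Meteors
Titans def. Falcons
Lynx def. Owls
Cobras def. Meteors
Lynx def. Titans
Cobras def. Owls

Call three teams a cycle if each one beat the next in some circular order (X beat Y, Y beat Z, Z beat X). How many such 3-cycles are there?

11

Win totals: Lynx 5, Kites 4, Cobras 3, Wolves 3, Owls 3, Falcons 5, Meteors 0, Titans 5.
A team with w wins dominates both others in C(w,2) triples; summing gives 10 + 6 + 3 + 3 + 3 + 10 + 0 + 10 = 45 transitive triples.
Total triples C(8,3) = 56, so cyclic triples = 56 − 45 = 11.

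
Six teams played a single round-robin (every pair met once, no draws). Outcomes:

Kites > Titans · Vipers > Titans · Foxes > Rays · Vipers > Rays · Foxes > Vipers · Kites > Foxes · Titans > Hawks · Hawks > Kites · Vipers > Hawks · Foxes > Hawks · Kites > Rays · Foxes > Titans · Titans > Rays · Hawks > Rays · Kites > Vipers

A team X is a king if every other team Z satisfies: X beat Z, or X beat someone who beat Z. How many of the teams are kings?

3

Rays cannot reach Hawks, Foxes, Kites, Vipers, Titans in two steps.
Hawks reaches everyone (king).
Foxes reaches everyone (king).
Kites reaches everyone (king).
Vipers cannot reach Foxes in two steps.
Titans cannot reach Foxes, Vipers in two steps.
Kings: Hawks, Foxes, Kites — 3.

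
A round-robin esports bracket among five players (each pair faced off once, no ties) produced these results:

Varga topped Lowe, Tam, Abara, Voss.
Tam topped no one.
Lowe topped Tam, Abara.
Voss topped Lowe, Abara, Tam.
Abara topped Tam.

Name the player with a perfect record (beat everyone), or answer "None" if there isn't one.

Varga has 4 wins out of 4 opponents — a perfect record.

Varga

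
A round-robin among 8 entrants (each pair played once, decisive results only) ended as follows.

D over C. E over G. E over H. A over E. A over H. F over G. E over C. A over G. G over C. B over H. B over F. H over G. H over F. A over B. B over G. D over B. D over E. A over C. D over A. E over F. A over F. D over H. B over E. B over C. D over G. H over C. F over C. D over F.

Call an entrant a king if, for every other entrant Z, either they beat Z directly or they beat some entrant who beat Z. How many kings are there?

A cannot reach D in two steps.
B cannot reach A, D in two steps.
C cannot reach A, B, D, E, F, G, H in two steps.
D reaches everyone (king).
E cannot reach A, B, D in two steps.
F cannot reach A, B, D, E, H in two steps.
G cannot reach A, B, D, E, F, H in two steps.
H cannot reach A, B, D, E in two steps.
Kings: D — 1.

1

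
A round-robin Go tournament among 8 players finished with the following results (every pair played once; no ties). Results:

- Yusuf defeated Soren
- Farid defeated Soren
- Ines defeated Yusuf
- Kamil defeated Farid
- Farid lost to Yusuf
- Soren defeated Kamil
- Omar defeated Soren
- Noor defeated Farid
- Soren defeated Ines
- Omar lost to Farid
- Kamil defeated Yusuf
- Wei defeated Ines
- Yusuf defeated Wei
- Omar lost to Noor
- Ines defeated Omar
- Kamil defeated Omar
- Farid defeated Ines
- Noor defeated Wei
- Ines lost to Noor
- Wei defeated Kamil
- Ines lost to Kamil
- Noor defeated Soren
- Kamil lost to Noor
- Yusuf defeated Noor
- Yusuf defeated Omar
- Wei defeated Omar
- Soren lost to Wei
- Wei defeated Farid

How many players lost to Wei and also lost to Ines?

1

Wei beat: Ines, Kamil, Omar, Soren, Farid.
Ines beat: Omar, Yusuf.
Both beat: Omar — 1.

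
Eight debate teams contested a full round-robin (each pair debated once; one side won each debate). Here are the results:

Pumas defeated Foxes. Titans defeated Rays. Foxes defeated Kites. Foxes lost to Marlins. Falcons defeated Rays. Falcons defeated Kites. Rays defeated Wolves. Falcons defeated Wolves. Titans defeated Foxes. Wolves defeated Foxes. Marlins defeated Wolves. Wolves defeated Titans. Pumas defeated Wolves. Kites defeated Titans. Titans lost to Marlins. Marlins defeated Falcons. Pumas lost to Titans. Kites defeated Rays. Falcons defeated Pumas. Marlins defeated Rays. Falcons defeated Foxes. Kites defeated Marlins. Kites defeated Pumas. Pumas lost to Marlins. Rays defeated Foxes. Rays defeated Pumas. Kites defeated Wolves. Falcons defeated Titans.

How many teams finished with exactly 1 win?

1

Win totals: Foxes 1, Titans 3, Marlins 6, Kites 5, Wolves 2, Pumas 2, Falcons 6, Rays 3.
Exactly 1: Foxes — 1 team.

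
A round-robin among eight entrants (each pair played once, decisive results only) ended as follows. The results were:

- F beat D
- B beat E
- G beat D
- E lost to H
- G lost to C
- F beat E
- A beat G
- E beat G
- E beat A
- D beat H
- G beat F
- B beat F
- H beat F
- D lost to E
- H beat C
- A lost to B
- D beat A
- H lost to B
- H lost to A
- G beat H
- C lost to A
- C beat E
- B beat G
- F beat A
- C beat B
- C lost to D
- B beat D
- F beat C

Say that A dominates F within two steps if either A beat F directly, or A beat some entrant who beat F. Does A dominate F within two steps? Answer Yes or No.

A did not beat F directly.
A beat C, G, H. Of those, G beat F.

Yes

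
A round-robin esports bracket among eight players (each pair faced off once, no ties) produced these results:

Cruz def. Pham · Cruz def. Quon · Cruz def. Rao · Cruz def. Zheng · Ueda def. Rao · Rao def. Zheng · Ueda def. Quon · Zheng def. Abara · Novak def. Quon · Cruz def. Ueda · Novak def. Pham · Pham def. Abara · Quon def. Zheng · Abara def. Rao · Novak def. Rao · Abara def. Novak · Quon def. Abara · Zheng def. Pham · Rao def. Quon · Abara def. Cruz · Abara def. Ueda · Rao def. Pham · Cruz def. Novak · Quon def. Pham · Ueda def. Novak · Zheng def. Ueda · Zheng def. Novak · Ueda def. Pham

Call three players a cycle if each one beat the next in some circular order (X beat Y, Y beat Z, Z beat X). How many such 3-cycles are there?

14

Win totals: Cruz 6, Ueda 4, Novak 3, Rao 3, Abara 4, Quon 3, Pham 1, Zheng 4.
A player with w wins dominates both others in C(w,2) triples; summing gives 15 + 6 + 3 + 3 + 6 + 3 + 0 + 6 = 42 transitive triples.
Total triples C(8,3) = 56, so cyclic triples = 56 − 42 = 14.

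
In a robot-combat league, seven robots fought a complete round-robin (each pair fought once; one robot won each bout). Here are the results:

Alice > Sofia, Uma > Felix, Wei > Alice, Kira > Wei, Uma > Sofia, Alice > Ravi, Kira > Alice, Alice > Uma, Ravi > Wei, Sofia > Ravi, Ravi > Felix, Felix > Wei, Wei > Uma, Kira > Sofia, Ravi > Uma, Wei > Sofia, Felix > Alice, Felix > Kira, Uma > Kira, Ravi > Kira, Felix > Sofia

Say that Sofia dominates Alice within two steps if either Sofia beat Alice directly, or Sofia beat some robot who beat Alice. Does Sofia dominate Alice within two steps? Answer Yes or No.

Sofia did not beat Alice directly.
Sofia beat Ravi, but each of them lost to Alice. No two-step path.

No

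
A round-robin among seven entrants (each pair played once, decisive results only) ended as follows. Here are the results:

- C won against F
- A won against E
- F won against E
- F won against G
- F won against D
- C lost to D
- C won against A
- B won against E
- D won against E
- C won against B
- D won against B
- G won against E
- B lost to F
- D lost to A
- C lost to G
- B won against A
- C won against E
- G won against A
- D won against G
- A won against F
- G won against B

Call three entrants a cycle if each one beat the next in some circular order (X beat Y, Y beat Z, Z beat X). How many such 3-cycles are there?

7

Win totals: A 3, B 2, C 4, D 4, E 0, F 4, G 4.
An entrant with w wins dominates both others in C(w,2) triples; summing gives 3 + 1 + 6 + 6 + 0 + 6 + 6 = 28 transitive triples.
Total triples C(7,3) = 35, so cyclic triples = 35 − 28 = 7.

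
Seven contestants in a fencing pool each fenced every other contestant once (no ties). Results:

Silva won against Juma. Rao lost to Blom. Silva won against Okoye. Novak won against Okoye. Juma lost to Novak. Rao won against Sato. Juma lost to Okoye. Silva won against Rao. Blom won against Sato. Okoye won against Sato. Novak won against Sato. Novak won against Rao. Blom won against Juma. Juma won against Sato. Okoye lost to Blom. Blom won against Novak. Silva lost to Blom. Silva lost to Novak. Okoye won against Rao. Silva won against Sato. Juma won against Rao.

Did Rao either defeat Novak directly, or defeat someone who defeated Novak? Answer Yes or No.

Rao did not beat Novak directly.
Rao beat Sato, but each of them lost to Novak. No two-step path.

No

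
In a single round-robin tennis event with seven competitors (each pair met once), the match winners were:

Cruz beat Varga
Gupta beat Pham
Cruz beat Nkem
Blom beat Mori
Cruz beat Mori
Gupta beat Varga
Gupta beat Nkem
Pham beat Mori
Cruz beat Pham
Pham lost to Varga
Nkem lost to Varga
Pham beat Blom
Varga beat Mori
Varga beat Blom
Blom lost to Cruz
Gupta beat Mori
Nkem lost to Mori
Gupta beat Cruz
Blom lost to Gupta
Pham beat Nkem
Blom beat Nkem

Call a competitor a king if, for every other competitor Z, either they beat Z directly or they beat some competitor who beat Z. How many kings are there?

Cruz cannot reach Gupta in two steps.
Blom cannot reach Cruz, Gupta, Varga, Pham in two steps.
Mori cannot reach Cruz, Blom, Gupta, Varga, Pham in two steps.
Gupta reaches everyone (king).
Varga cannot reach Cruz, Gupta in two steps.
Pham cannot reach Cruz, Gupta, Varga in two steps.
Nkem cannot reach Cruz, Blom, Mori, Gupta, Varga, Pham in two steps.
Kings: Gupta — 1.

1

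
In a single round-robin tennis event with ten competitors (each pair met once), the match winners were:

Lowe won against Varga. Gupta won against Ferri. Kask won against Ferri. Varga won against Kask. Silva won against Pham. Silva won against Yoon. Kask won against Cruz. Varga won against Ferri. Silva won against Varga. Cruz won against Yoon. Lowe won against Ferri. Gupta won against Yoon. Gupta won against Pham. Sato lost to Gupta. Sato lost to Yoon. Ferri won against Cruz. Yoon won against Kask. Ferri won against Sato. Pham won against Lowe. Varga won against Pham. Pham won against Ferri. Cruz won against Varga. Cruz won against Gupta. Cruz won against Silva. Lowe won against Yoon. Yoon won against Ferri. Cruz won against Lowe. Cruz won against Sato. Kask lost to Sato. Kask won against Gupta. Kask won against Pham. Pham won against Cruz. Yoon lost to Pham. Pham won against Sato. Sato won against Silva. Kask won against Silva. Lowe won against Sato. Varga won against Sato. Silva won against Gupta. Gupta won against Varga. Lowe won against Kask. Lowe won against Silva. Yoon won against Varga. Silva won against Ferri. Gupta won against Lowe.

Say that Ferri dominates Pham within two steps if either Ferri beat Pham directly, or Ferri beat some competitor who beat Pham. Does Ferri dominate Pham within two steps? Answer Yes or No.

No

Ferri did not beat Pham directly.
Ferri beat Sato, Cruz, but each of them lost to Pham. No two-step path.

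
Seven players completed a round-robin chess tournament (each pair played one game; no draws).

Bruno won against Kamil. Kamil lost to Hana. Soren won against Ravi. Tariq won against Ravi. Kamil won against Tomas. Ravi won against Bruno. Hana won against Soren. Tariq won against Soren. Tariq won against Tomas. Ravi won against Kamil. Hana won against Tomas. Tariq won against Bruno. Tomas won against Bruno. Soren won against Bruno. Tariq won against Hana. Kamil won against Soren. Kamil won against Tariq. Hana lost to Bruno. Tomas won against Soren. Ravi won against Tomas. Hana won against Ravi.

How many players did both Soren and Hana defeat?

Soren beat: Ravi, Bruno.
Hana beat: Ravi, Soren, Kamil, Tomas.
Both beat: Ravi — 1.

1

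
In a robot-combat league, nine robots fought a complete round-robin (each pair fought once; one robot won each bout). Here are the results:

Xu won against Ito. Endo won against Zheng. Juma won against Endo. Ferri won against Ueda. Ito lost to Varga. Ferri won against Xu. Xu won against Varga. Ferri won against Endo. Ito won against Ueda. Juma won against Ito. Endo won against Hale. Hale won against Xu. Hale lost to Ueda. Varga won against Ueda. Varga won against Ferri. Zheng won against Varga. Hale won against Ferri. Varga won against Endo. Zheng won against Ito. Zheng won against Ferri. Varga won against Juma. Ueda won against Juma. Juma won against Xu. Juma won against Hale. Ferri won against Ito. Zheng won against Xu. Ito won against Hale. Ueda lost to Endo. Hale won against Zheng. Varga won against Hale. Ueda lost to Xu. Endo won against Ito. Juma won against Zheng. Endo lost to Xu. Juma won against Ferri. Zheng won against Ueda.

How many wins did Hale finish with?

3

Hale's results: beat Zheng, Xu, Ferri; lost to Endo, Ueda, Juma, Varga, Ito.
That is 3 wins.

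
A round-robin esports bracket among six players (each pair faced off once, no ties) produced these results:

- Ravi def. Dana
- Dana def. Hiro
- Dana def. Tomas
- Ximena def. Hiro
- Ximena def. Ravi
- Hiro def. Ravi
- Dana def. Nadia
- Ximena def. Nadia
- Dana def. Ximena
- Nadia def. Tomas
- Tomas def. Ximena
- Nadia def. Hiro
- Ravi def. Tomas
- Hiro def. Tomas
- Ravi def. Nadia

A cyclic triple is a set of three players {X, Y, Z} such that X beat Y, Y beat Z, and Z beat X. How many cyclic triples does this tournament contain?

Win totals: Dana 4, Ximena 3, Nadia 2, Tomas 1, Hiro 2, Ravi 3.
A player with w wins dominates both others in C(w,2) triples; summing gives 6 + 3 + 1 + 0 + 1 + 3 = 14 transitive triples.
Total triples C(6,3) = 20, so cyclic triples = 20 − 14 = 6.

6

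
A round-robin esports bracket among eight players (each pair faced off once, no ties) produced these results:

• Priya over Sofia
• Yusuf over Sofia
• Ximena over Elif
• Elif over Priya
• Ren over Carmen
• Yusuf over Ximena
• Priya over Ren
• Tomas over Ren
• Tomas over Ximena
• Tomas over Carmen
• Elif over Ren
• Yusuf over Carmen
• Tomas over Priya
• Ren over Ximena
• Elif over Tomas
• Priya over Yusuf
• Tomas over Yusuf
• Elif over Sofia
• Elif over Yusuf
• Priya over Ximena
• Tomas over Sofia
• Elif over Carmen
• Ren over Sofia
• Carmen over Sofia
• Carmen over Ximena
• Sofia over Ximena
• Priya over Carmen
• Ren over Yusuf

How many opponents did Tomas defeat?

6

Tomas' results: beat Carmen, Priya, Ren, Ximena, Sofia, Yusuf; lost to Elif.
That is 6 wins.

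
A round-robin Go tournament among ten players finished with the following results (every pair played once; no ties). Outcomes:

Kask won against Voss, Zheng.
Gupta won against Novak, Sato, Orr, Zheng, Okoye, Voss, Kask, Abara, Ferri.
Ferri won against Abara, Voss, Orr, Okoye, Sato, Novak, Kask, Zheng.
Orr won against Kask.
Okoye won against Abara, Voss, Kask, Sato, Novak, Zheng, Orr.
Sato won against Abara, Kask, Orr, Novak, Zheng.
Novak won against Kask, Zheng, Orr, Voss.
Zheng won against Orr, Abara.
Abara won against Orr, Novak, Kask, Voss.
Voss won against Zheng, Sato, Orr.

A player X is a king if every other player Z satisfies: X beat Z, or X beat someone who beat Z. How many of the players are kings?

1

Gupta reaches everyone (king).
Abara cannot reach Gupta, Okoye, Ferri in two steps.
Kask cannot reach Gupta, Okoye, Novak, Ferri in two steps.
Orr cannot reach Gupta, Abara, Okoye, Novak, Sato, Ferri in two steps.
Zheng cannot reach Gupta, Okoye, Sato, Ferri in two steps.
Voss cannot reach Gupta, Okoye, Ferri in two steps.
Okoye cannot reach Gupta, Ferri in two steps.
Novak cannot reach Gupta, Okoye, Ferri in two steps.
Sato cannot reach Gupta, Okoye, Ferri in two steps.
Ferri cannot reach Gupta in two steps.
Kings: Gupta — 1.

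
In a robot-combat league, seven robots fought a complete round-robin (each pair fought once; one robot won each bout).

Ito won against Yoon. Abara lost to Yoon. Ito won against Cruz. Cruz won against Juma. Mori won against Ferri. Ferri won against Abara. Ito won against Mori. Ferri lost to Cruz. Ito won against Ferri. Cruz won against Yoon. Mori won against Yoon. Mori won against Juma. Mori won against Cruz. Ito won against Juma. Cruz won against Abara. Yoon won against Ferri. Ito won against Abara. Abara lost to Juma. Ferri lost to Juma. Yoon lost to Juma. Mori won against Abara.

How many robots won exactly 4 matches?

Win totals: Cruz 4, Mori 5, Abara 0, Ferri 1, Yoon 2, Juma 3, Ito 6.
Exactly 4: Cruz — 1 robot.

1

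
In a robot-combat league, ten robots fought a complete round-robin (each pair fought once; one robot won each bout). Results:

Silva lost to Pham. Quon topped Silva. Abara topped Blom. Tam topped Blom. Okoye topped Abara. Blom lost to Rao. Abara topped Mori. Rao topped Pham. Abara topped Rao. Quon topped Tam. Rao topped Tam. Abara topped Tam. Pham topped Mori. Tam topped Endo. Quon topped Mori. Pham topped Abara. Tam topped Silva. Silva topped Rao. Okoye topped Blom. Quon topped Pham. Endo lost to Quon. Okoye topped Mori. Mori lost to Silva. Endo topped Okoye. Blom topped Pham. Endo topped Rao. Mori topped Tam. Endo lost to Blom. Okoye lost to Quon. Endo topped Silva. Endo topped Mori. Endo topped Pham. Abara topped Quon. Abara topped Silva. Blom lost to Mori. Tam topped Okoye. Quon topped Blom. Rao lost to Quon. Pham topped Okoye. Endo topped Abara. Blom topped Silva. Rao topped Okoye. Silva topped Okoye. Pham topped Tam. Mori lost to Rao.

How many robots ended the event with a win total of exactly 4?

Win totals: Blom 3, Tam 4, Okoye 3, Rao 5, Abara 6, Endo 6, Quon 8, Mori 2, Pham 5, Silva 3.
Exactly 4: Tam — 1 robot.

1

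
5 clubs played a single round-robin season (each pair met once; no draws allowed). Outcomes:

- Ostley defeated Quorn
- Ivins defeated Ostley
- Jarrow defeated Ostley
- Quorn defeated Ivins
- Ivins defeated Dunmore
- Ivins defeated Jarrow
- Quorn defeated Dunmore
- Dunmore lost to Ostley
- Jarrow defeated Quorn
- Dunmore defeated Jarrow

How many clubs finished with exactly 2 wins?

3

Win totals: Quorn 2, Ivins 3, Ostley 2, Jarrow 2, Dunmore 1.
Exactly 2: Quorn, Ostley, Jarrow — 3 clubs.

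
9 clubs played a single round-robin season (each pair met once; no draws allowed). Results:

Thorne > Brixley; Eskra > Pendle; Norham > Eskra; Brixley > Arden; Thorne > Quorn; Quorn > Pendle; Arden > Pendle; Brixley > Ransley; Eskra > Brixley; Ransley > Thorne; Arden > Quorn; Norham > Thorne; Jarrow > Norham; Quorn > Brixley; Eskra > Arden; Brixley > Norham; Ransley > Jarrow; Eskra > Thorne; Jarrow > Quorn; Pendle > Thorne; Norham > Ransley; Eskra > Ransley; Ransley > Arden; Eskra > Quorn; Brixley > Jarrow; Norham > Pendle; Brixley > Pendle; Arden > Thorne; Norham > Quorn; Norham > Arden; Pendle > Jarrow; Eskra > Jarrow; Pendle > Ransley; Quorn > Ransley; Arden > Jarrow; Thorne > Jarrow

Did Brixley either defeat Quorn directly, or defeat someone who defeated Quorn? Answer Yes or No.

Yes

Brixley did not beat Quorn directly.
Brixley beat Jarrow, Arden, Pendle, Ransley, Norham. Of those, Jarrow beat Quorn.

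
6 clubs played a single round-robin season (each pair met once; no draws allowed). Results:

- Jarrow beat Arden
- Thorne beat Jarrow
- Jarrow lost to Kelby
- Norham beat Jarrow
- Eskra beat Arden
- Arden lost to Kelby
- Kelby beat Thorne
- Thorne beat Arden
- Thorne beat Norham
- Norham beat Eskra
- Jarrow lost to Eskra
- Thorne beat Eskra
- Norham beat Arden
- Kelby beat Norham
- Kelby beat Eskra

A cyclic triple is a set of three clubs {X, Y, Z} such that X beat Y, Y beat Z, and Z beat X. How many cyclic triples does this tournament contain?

Win totals: Norham 3, Arden 0, Kelby 5, Thorne 4, Eskra 2, Jarrow 1.
A club with w wins dominates both others in C(w,2) triples; summing gives 3 + 0 + 10 + 6 + 1 + 0 = 20 transitive triples.
Total triples C(6,3) = 20, so cyclic triples = 20 − 20 = 0.

0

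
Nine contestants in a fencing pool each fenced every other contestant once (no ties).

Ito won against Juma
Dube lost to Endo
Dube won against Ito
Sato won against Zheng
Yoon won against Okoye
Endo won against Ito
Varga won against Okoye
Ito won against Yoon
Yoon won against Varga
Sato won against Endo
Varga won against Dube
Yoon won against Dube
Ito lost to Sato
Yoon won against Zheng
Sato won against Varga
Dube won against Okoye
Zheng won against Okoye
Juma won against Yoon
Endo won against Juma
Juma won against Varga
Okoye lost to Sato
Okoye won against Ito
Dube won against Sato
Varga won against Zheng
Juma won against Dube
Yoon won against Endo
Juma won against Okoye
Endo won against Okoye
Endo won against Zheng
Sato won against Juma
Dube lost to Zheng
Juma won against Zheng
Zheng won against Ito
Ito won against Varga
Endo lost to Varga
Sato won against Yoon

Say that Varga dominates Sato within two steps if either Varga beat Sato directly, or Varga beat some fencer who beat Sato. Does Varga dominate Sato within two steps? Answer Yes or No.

Yes

Varga did not beat Sato directly.
Varga beat Endo, Zheng, Okoye, Dube. Of those, Dube beat Sato.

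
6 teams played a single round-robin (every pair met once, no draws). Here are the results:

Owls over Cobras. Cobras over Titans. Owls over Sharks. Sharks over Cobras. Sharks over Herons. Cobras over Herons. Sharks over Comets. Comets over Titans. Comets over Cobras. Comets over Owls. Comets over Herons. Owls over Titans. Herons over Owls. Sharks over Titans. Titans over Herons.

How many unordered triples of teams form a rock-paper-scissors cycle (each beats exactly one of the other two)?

Of the C(6,3) = 20 triples, the cyclic ones are: {Cobras, Owls, Herons}; {Sharks, Owls, Herons}; {Sharks, Owls, Comets}; {Owls, Titans, Herons}.
That is 4.

4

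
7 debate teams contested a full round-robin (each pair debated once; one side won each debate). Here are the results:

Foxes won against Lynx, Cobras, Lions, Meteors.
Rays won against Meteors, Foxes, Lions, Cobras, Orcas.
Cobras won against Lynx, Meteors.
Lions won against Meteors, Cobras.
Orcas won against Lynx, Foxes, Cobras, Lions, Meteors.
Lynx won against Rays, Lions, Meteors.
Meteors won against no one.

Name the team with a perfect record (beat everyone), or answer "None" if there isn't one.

Highest win total is Rays with 5 (out of 6 possible).
Rays lost to Lynx, so no team went undefeated.

None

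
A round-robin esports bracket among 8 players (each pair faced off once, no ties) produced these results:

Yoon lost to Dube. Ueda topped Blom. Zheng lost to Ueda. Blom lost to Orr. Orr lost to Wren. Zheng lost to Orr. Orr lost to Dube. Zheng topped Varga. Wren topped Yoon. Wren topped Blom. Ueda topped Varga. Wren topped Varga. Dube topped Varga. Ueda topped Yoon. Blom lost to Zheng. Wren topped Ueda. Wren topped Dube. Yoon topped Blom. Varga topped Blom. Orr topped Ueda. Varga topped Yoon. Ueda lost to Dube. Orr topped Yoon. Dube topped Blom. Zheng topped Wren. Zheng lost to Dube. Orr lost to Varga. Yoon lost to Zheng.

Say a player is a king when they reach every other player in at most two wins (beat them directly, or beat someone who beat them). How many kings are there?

3

Varga cannot reach Wren, Dube in two steps.
Orr cannot reach Dube in two steps.
Blom cannot reach Varga, Orr, Wren, Dube, Ueda, Zheng, Yoon in two steps.
Wren reaches everyone (king).
Dube reaches everyone (king).
Ueda cannot reach Dube in two steps.
Zheng reaches everyone (king).
Yoon cannot reach Varga, Orr, Wren, Dube, Ueda, Zheng in two steps.
Kings: Wren, Dube, Zheng — 3.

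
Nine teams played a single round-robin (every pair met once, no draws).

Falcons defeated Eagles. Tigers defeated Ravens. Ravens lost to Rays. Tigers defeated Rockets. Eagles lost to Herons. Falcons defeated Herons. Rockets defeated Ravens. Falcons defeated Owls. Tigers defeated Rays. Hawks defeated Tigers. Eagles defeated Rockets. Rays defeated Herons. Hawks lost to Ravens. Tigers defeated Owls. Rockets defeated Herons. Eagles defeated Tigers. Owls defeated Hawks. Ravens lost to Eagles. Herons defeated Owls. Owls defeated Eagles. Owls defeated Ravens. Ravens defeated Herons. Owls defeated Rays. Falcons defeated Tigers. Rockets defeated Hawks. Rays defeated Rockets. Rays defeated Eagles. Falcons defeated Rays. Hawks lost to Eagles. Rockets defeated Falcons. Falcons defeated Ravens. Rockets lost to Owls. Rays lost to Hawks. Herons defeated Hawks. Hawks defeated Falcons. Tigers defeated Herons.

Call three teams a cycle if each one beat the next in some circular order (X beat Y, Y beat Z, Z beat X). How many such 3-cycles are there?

24

Win totals: Rays 4, Eagles 4, Hawks 3, Tigers 5, Herons 3, Falcons 6, Ravens 2, Owls 5, Rockets 4.
A team with w wins dominates both others in C(w,2) triples; summing gives 6 + 6 + 3 + 10 + 3 + 15 + 1 + 10 + 6 = 60 transitive triples.
Total triples C(9,3) = 84, so cyclic triples = 84 − 60 = 24.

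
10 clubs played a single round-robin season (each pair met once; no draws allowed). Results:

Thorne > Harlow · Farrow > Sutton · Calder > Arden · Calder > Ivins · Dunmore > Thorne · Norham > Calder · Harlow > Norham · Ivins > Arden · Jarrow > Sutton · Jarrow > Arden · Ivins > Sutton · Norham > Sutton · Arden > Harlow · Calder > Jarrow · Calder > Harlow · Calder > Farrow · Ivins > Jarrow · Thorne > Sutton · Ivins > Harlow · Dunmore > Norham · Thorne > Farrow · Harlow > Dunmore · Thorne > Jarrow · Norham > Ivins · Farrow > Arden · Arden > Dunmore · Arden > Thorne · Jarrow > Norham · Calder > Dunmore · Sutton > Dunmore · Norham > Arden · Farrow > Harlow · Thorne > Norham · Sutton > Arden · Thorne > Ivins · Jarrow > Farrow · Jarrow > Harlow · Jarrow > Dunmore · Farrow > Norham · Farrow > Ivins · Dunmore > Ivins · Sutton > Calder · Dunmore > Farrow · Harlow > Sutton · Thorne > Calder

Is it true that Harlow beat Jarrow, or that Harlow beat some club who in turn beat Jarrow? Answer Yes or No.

No

Harlow did not beat Jarrow directly.
Harlow beat Dunmore, Sutton, Norham, but each of them lost to Jarrow. No two-step path.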